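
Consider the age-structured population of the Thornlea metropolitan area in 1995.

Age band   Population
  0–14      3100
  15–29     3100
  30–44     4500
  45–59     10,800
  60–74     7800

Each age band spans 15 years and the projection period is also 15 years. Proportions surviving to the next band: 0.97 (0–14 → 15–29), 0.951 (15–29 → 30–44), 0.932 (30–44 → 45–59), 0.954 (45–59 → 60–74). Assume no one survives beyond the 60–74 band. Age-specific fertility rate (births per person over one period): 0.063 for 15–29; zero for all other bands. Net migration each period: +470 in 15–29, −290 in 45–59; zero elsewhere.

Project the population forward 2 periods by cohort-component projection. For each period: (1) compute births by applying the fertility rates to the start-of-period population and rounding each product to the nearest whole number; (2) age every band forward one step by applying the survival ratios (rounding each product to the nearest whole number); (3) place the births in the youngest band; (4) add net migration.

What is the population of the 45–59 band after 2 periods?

[period 1]
Births: 3100 * 0.063 = 195
15–29: 3100 * 0.97 = 3007
30–44: 3100 * 0.951 = 2948
45–59: 4500 * 0.932 = 4194
60–74: 10800 * 0.954 = 10303
Net migration: 15–29 + 470 → 3477; 45–59 − 290 → 3904
→ [195, 3477, 2948, 3904, 10303]
[period 2]
Births: 3477 * 0.063 = 219
15–29: 195 * 0.97 = 189
30–44: 3477 * 0.951 = 3307
45–59: 2948 * 0.932 = 2748
60–74: 3904 * 0.954 = 3724
Net migration: 15–29 + 470 → 659; 45–59 − 290 → 2458
→ [219, 659, 3307, 2458, 3724]

2458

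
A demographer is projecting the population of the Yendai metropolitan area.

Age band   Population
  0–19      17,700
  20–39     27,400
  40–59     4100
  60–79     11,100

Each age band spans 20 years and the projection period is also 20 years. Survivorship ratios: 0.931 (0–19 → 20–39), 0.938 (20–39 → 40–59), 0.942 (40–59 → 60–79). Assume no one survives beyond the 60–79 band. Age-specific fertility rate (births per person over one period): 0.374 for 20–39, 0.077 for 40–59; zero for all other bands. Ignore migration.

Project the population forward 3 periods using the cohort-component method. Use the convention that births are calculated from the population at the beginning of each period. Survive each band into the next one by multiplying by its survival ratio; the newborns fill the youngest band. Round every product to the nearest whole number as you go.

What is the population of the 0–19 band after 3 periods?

Let band 1 be 0–19 through band 4 = 60–79.
Period 1:
Births: 27400 × 0.374 = 10248 ; 4100 × 0.077 = 316 → total 10564
Band 2: 17700 × 0.931 = 16479
Band 3: 27400 × 0.938 = 25701
Band 4: 4100 × 0.942 = 3862
→ [10564, 16479, 25701, 3862]
Period 2:
Births: 16479 × 0.374 = 6163 ; 25701 × 0.077 = 1979 → total 8142
Band 2: 10564 × 0.931 = 9835
Band 3: 16479 × 0.938 = 15457
Band 4: 25701 × 0.942 = 24210
→ [8142, 9835, 15457, 24210]
Period 3:
Births: 9835 × 0.374 = 3678 ; 15457 × 0.077 = 1190 → total 4868
Band 2: 8142 × 0.931 = 7580
Band 3: 9835 × 0.938 = 9225
Band 4: 15457 × 0.942 = 14560
→ [4868, 7580, 9225, 14560]

4868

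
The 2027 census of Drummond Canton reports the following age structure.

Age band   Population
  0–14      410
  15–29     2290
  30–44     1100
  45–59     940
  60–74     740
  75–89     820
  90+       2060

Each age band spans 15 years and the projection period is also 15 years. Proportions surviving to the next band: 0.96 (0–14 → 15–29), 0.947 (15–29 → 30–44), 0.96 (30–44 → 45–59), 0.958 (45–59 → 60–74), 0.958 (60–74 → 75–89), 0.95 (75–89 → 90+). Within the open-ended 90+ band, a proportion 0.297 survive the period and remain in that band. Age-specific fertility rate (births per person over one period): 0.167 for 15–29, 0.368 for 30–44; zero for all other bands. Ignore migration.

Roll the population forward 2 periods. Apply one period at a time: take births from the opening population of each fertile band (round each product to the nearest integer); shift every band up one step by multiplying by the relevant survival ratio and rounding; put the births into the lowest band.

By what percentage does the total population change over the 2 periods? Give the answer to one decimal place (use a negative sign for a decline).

-15.8

After projecting period 1:
Births: 2290 × 0.167 = 382, 1100 × 0.368 = 405 — total 787
15–29: 410 × 0.96 = 394
30–44: 2290 × 0.947 = 2169
45–59: 1100 × 0.96 = 1056
60–74: 940 × 0.958 = 901
75–89: 740 × 0.958 = 709
90+: 820 × 0.95 + 2060 × 0.297 = 779 + 612 = 1391
→ [787, 394, 2169, 1056, 901, 709, 1391]
After projecting period 2:
Births: 394 × 0.167 = 66, 2169 × 0.368 = 798 — total 864
15–29: 787 × 0.96 = 756
30–44: 394 × 0.947 = 373
45–59: 2169 × 0.96 = 2082
60–74: 1056 × 0.958 = 1012
75–89: 901 × 0.958 = 863
90+: 709 × 0.95 + 1391 × 0.297 = 674 + 413 = 1087
→ [864, 756, 373, 2082, 1012, 863, 1087]
Total: 8360 → 7037; change = -1323; percentage change = -15.8%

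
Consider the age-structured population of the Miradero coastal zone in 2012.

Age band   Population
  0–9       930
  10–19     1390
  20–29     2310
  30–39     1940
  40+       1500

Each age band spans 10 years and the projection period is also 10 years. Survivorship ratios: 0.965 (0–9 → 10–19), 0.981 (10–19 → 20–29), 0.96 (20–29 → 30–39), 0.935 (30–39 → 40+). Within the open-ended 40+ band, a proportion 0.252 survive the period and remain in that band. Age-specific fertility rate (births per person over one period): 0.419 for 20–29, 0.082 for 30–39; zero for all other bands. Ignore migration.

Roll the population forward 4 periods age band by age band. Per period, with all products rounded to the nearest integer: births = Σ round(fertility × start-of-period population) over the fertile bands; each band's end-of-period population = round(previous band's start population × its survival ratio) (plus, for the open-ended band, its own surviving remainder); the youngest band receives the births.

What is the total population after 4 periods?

Call the bands 1 to 5, youngest first.
Period 1.
Births: 2310 × 0.419 = 968 ; 1940 × 0.082 = 159 → 1127
Band 2: 930 × 0.965 = 897
Band 3: 1390 × 0.981 = 1364
Band 4: 2310 × 0.96 = 2218
Band 5: 1940 × 0.935 + 1500 × 0.252 = 1814 + 378 = 2192
→ [1127, 897, 1364, 2218, 2192]
Period 2.
Births: 1364 × 0.419 = 572 ; 2218 × 0.082 = 182 → 754
Band 2: 1127 × 0.965 = 1088
Band 3: 897 × 0.981 = 880
Band 4: 1364 × 0.96 = 1309
Band 5: 2218 × 0.935 + 2192 × 0.252 = 2074 + 552 = 2626
→ [754, 1088, 880, 1309, 2626]
Period 3.
Births: 880 × 0.419 = 369 ; 1309 × 0.082 = 107 → 476
Band 2: 754 × 0.965 = 728
Band 3: 1088 × 0.981 = 1067
Band 4: 880 × 0.96 = 845
Band 5: 1309 × 0.935 + 2626 × 0.252 = 1224 + 662 = 1886
→ [476, 728, 1067, 845, 1886]
Period 4.
Births: 1067 × 0.419 = 447 ; 845 × 0.082 = 69 → 516
Band 2: 476 × 0.965 = 459
Band 3: 728 × 0.981 = 714
Band 4: 1067 × 0.96 = 1024
Band 5: 845 × 0.935 + 1886 × 0.252 = 790 + 475 = 1265
→ [516, 459, 714, 1024, 1265]
Total after period 4: 516 + 459 + 714 + 1024 + 1265 = 3978

3978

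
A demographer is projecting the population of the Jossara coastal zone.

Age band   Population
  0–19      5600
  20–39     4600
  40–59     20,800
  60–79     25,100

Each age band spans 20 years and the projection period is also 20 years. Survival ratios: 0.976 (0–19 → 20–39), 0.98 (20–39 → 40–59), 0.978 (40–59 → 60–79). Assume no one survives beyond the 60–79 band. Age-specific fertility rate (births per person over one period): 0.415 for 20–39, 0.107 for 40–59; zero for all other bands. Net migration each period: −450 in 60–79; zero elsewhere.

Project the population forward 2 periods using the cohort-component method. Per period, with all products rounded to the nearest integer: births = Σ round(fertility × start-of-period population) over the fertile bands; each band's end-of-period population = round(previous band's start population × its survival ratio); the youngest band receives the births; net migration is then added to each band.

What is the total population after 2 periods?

(Bands numbered youngest = 1 to oldest = 4.)
[period 1]
Births: 4600 × 0.415 = 1909, 20800 × 0.107 = 2226 — total 4135
Band 2: 5600 × 0.976 = 5466
Band 3: 4600 × 0.98 = 4508
Band 4: 20800 × 0.978 = 20342
Net migration: Band 4 − 450 → 19892
Population now: 0–19=4135, 20–39=5466, 40–59=4508, 60–79=19892
[period 2]
Births: 5466 × 0.415 = 2268, 4508 × 0.107 = 482 — total 2750
Band 2: 4135 × 0.976 = 4036
Band 3: 5466 × 0.98 = 5357
Band 4: 4508 × 0.978 = 4409
Net migration: Band 4 − 450 → 3959
Population now: 0–19=2750, 20–39=4036, 40–59=5357, 60–79=3959
Total after period 2: 2750 + 4036 + 5357 + 3959 = 16102

16102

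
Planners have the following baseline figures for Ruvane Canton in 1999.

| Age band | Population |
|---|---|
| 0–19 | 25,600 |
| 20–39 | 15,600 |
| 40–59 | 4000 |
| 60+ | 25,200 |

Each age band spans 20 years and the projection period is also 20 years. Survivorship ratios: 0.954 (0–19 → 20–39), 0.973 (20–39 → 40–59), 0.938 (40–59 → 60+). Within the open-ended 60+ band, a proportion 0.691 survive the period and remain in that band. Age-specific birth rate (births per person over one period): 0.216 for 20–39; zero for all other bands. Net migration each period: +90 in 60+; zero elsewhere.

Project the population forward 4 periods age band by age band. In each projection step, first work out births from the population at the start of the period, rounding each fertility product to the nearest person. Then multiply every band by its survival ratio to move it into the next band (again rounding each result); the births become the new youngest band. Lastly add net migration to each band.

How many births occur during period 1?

Period 1.
Births: 15600 × 0.216 = 3370
20–39: 25600 × 0.954 = 24422
40–59: 15600 × 0.973 = 15179
60+: 4000 × 0.938 + 25200 × 0.691 = 3752 + 17413 = 21165
Net migration: 60+ + 90 → 21255
Giving 3370 / 24422 / 15179 / 21255.

3370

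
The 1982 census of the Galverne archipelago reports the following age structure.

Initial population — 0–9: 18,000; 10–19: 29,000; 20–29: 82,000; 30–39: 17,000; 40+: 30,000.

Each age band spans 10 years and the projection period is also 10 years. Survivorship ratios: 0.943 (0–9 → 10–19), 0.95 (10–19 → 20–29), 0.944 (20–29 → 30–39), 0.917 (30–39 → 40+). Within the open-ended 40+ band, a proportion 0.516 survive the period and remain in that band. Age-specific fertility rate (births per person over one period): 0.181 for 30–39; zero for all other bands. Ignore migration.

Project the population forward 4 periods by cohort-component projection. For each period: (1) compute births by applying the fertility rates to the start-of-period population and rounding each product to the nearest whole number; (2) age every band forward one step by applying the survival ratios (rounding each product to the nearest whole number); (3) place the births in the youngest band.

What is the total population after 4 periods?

Period 1:
Births: 17000 × 0.181 = 3077
10–19: 18000 × 0.943 = 16974
20–29: 29000 × 0.95 = 27550
30–39: 82000 × 0.944 = 77408
40+: 17000 × 0.917 + 30000 × 0.516 = 15589 + 15480 = 31069
Giving 3077 / 16974 / 27550 / 77408 / 31069.
Period 2:
Births: 77408 × 0.181 = 14011
10–19: 3077 × 0.943 = 2902
20–29: 16974 × 0.95 = 16125
30–39: 27550 × 0.944 = 26007
40+: 77408 × 0.917 + 31069 × 0.516 = 70983 + 16032 = 87015
Giving 14011 / 2902 / 16125 / 26007 / 87015.
Period 3:
Births: 26007 × 0.181 = 4707
10–19: 14011 × 0.943 = 13212
20–29: 2902 × 0.95 = 2757
30–39: 16125 × 0.944 = 15222
40+: 26007 × 0.917 + 87015 × 0.516 = 23848 + 44900 = 68748
Giving 4707 / 13212 / 2757 / 15222 / 68748.
Period 4:
Births: 15222 × 0.181 = 2755
10–19: 4707 × 0.943 = 4439
20–29: 13212 × 0.95 = 12551
30–39: 2757 × 0.944 = 2603
40+: 15222 × 0.917 + 68748 × 0.516 = 13959 + 35474 = 49433
Giving 2755 / 4439 / 12551 / 2603 / 49433.
Total after period 4: 2755 + 4439 + 12551 + 2603 + 49433 = 71781

71781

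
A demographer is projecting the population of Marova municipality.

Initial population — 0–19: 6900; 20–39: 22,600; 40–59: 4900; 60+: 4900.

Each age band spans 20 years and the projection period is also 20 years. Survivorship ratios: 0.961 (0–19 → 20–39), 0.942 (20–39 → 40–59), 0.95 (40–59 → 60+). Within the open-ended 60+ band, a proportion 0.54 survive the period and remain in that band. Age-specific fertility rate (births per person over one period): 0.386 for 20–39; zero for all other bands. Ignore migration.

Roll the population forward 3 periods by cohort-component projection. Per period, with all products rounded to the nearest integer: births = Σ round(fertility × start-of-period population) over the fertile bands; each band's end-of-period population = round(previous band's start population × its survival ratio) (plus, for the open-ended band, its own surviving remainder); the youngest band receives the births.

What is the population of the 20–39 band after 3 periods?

Period 1:
Births: 22600 × 0.386 = 8724
20–39: 6900 × 0.961 = 6631
40–59: 22600 × 0.942 = 21289
60+: 4900 × 0.95 + 4900 × 0.54 = 4655 + 2646 = 7301
→ [8724, 6631, 21289, 7301]
Period 2:
Births: 6631 × 0.386 = 2560
20–39: 8724 × 0.961 = 8384
40–59: 6631 × 0.942 = 6246
60+: 21289 × 0.95 + 7301 × 0.54 = 20225 + 3943 = 24168
→ [2560, 8384, 6246, 24168]
Period 3:
Births: 8384 × 0.386 = 3236
20–39: 2560 × 0.961 = 2460
40–59: 8384 × 0.942 = 7898
60+: 6246 × 0.95 + 24168 × 0.54 = 5934 + 13051 = 18985
→ [3236, 2460, 7898, 18985]

2460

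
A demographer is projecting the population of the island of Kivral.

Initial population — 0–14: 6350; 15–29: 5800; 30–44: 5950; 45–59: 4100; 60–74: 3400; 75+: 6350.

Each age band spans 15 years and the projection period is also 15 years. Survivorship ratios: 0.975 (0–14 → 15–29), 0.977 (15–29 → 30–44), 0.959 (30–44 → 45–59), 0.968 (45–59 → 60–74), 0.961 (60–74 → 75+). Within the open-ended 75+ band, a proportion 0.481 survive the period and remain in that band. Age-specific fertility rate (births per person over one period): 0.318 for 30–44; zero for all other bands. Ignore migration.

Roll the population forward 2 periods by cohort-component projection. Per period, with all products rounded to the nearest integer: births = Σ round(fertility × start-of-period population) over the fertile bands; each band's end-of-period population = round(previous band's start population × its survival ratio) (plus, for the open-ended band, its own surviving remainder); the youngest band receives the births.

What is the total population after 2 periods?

27508

Call the groups 1 to 6, youngest first.
— Period 1 —
Births: 5950 × 0.318 = 1892
Group 2: 6350 × 0.975 = 6191
Group 3: 5800 × 0.977 = 5667
Group 4: 5950 × 0.959 = 5706
Group 5: 4100 × 0.968 = 3969
Group 6: 3400 × 0.961 + 6350 × 0.481 = 3267 + 3054 = 6321
Population now: 0–14=1892, 15–29=6191, 30–44=5667, 45–59=5706, 60–74=3969, 75+=6321
— Period 2 —
Births: 5667 × 0.318 = 1802
Group 2: 1892 × 0.975 = 1845
Group 3: 6191 × 0.977 = 6049
Group 4: 5667 × 0.959 = 5435
Group 5: 5706 × 0.968 = 5523
Group 6: 3969 × 0.961 + 6321 × 0.481 = 3814 + 3040 = 6854
Population now: 0–14=1802, 15–29=1845, 30–44=6049, 45–59=5435, 60–74=5523, 75+=6854
Total after period 2: 1802 + 1845 + 6049 + 5435 + 5523 + 6854 = 27508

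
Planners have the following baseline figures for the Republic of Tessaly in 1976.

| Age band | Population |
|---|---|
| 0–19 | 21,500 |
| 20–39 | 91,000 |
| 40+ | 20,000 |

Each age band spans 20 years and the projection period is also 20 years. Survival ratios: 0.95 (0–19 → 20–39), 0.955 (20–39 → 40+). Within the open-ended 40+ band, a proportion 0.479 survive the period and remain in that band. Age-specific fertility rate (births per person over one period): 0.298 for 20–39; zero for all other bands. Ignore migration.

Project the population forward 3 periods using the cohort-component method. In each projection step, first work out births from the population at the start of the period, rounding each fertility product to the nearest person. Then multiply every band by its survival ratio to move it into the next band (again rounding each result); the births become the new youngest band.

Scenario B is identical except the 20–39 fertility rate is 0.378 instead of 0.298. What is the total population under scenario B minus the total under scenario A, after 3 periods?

Period 1.
Births: 91000 × 0.298 = 27118
20–39: 21500 × 0.95 = 20425
40+: 91000 × 0.955 + 20000 × 0.479 = 86905 + 9580 = 96485
Population now: 0–19=27118, 20–39=20425, 40+=96485
Period 2.
Births: 20425 × 0.298 = 6087
20–39: 27118 × 0.95 = 25762
40+: 20425 × 0.955 + 96485 × 0.479 = 19506 + 46216 = 65722
Population now: 0–19=6087, 20–39=25762, 40+=65722
Period 3.
Births: 25762 × 0.298 = 7677
20–39: 6087 × 0.95 = 5783
40+: 25762 × 0.955 + 65722 × 0.479 = 24603 + 31481 = 56084
Population now: 0–19=7677, 20–39=5783, 40+=56084
Scenario A total after 3 periods: 69544
Scenario B projection —
Period 1.
Births: 91000 × 0.378 = 34398
20–39: 21500 × 0.95 = 20425
40+: 91000 × 0.955 + 20000 × 0.479 = 86905 + 9580 = 96485
Population now: 0–19=34398, 20–39=20425, 40+=96485
Period 2.
Births: 20425 × 0.378 = 7721
20–39: 34398 × 0.95 = 32678
40+: 20425 × 0.955 + 96485 × 0.479 = 19506 + 46216 = 65722
Population now: 0–19=7721, 20–39=32678, 40+=65722
Period 3.
Births: 32678 × 0.378 = 12352
20–39: 7721 × 0.95 = 7335
40+: 32678 × 0.955 + 65722 × 0.479 = 31207 + 31481 = 62688
Population now: 0–19=12352, 20–39=7335, 40+=62688
Scenario B total after 3 periods: 82375
Difference B − A = 82375 − 69544 = 12831

12831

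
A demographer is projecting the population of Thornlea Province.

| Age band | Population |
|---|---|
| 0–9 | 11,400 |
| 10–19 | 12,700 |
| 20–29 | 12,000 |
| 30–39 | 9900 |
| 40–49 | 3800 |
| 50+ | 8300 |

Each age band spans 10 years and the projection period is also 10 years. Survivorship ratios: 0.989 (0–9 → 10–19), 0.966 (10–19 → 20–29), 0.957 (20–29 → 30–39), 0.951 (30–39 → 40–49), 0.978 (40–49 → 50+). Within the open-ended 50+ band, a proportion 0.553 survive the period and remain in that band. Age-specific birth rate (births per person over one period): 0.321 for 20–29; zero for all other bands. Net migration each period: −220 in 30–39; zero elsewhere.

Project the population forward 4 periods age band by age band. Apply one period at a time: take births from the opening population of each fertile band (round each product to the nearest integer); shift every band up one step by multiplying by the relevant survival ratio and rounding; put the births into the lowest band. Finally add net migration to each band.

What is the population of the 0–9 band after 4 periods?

Numbering the groups 1..6 from youngest to oldest:
Period 1.
Births: 12000 * 0.321 = 3852
Group 2: 11400 * 0.989 = 11275
Group 3: 12700 * 0.966 = 12268
Group 4: 12000 * 0.957 = 11484
Group 5: 9900 * 0.951 = 9415
Group 6: 3800 * 0.978 + 8300 * 0.553 = 3716 + 4590 = 8306
Net migration: Group 4 − 220 → 11264
Population now: 0–9=3852, 10–19=11275, 20–29=12268, 30–39=11264, 40–49=9415, 50+=8306
Period 2.
Births: 12268 * 0.321 = 3938
Group 2: 3852 * 0.989 = 3810
Group 3: 11275 * 0.966 = 10892
Group 4: 12268 * 0.957 = 11740
Group 5: 11264 * 0.951 = 10712
Group 6: 9415 * 0.978 + 8306 * 0.553 = 9208 + 4593 = 13801
Net migration: Group 4 − 220 → 11520
Population now: 0–9=3938, 10–19=3810, 20–29=10892, 30–39=11520, 40–49=10712, 50+=13801
Period 3.
Births: 10892 * 0.321 = 3496
Group 2: 3938 * 0.989 = 3895
Group 3: 3810 * 0.966 = 3680
Group 4: 10892 * 0.957 = 10424
Group 5: 11520 * 0.951 = 10956
Group 6: 10712 * 0.978 + 13801 * 0.553 = 10476 + 7632 = 18108
Net migration: Group 4 − 220 → 10204
Population now: 0–9=3496, 10–19=3895, 20–29=3680, 30–39=10204, 40–49=10956, 50+=18108
Period 4.
Births: 3680 * 0.321 = 1181
Group 2: 3496 * 0.989 = 3458
Group 3: 3895 * 0.966 = 3763
Group 4: 3680 * 0.957 = 3522
Group 5: 10204 * 0.951 = 9704
Group 6: 10956 * 0.978 + 18108 * 0.553 = 10715 + 10014 = 20729
Net migration: Group 4 − 220 → 3302
Population now: 0–9=1181, 10–19=3458, 20–29=3763, 30–39=3302, 40–49=9704, 50+=20729

1181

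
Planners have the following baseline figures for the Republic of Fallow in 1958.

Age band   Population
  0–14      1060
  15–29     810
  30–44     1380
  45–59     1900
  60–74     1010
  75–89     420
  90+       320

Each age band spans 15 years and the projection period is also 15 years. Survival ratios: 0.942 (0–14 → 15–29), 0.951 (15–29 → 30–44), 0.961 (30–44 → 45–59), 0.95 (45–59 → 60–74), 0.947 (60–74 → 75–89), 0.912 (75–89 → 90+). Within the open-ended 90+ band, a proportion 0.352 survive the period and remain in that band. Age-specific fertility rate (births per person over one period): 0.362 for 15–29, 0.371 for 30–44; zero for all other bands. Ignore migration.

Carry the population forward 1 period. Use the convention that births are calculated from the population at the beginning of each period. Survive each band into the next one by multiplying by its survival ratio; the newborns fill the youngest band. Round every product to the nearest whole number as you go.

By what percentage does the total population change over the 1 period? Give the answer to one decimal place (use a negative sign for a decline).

(Bands numbered youngest = 1 to oldest = 7.)
Period 1.
Births: 810 * 0.362 = 293  |  1380 * 0.371 = 512 — total 805
Band 2: 1060 * 0.942 = 999
Band 3: 810 * 0.951 = 770
Band 4: 1380 * 0.961 = 1326
Band 5: 1900 * 0.95 = 1805
Band 6: 1010 * 0.947 = 956
Band 7: 420 * 0.912 + 320 * 0.352 = 383 + 113 = 496
→ [805, 999, 770, 1326, 1805, 956, 496]
Total: 6900 → 7157; change = 257; percentage change = 3.7%

3.7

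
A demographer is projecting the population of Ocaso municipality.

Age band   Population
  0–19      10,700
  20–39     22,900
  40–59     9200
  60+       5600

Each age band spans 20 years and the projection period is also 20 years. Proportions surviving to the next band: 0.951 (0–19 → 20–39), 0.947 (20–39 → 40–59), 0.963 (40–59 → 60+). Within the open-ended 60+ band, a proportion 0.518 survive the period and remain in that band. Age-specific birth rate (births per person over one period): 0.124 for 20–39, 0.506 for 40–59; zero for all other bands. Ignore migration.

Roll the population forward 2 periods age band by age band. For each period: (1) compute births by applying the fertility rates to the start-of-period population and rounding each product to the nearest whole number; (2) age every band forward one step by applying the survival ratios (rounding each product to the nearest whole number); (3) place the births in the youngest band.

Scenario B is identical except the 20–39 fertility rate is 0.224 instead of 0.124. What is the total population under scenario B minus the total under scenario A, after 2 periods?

3195

Period 1.
Births: 22900 * 0.124 = 2840 ; 9200 * 0.506 = 4655 ⇒ total 7495
20–39: 10700 * 0.951 = 10176
40–59: 22900 * 0.947 = 21686
60+: 9200 * 0.963 + 5600 * 0.518 = 8860 + 2901 = 11761
Giving 7495 / 10176 / 21686 / 11761.
Period 2.
Births: 10176 * 0.124 = 1262 ; 21686 * 0.506 = 10973 ⇒ total 12235
20–39: 7495 * 0.951 = 7128
40–59: 10176 * 0.947 = 9637
60+: 21686 * 0.963 + 11761 * 0.518 = 20884 + 6092 = 26976
Giving 12235 / 7128 / 9637 / 26976.
Scenario A total after 2 periods: 55976
Scenario B projection —
Period 1.
Births: 22900 * 0.224 = 5130 ; 9200 * 0.506 = 4655 ⇒ total 9785
20–39: 10700 * 0.951 = 10176
40–59: 22900 * 0.947 = 21686
60+: 9200 * 0.963 + 5600 * 0.518 = 8860 + 2901 = 11761
Giving 9785 / 10176 / 21686 / 11761.
Period 2.
Births: 10176 * 0.224 = 2279 ; 21686 * 0.506 = 10973 ⇒ total 13252
20–39: 9785 * 0.951 = 9306
40–59: 10176 * 0.947 = 9637
60+: 21686 * 0.963 + 11761 * 0.518 = 20884 + 6092 = 26976
Giving 13252 / 9306 / 9637 / 26976.
Scenario B total after 2 periods: 59171
Difference B − A = 59171 − 55976 = 3195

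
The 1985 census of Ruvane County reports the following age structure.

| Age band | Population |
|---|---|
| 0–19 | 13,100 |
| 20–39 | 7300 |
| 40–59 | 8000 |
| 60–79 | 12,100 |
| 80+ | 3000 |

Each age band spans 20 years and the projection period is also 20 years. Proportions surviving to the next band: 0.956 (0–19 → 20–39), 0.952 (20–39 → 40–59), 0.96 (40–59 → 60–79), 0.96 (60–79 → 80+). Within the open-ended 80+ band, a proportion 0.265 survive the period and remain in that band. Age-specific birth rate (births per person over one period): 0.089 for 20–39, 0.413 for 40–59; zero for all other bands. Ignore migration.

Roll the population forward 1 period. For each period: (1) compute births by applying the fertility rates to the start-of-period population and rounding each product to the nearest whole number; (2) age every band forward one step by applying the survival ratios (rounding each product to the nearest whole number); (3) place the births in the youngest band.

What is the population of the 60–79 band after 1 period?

— Period 1 —
Births: 7300 × 0.089 = 650, 8000 × 0.413 = 3304 — total 3954
20–39: 13100 × 0.956 = 12524
40–59: 7300 × 0.952 = 6950
60–79: 8000 × 0.96 = 7680
80+: 12100 × 0.96 + 3000 × 0.265 = 11616 + 795 = 12411
→ [3954, 12524, 6950, 7680, 12411]

7680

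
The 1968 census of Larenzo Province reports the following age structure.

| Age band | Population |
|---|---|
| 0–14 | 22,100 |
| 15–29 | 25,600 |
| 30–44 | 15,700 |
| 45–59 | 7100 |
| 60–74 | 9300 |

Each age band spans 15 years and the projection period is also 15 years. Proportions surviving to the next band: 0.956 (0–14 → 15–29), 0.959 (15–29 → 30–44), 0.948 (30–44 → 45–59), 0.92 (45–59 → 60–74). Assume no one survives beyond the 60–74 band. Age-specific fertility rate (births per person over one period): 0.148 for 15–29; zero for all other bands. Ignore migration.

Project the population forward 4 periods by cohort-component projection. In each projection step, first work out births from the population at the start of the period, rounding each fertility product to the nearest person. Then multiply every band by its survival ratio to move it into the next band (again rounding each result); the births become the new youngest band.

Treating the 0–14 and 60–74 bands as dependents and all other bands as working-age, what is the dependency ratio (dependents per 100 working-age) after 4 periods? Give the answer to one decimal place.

271.6

[period 1]
Births: 25600 × 0.148 = 3789
15–29: 22100 × 0.956 = 21128
30–44: 25600 × 0.959 = 24550
45–59: 15700 × 0.948 = 14884
60–74: 7100 × 0.92 = 6532
→ [3789, 21128, 24550, 14884, 6532]
[period 2]
Births: 21128 × 0.148 = 3127
15–29: 3789 × 0.956 = 3622
30–44: 21128 × 0.959 = 20262
45–59: 24550 × 0.948 = 23273
60–74: 14884 × 0.92 = 13693
→ [3127, 3622, 20262, 23273, 13693]
[period 3]
Births: 3622 × 0.148 = 536
15–29: 3127 × 0.956 = 2989
30–44: 3622 × 0.959 = 3473
45–59: 20262 × 0.948 = 19208
60–74: 23273 × 0.92 = 21411
→ [536, 2989, 3473, 19208, 21411]
[period 4]
Births: 2989 × 0.148 = 442
15–29: 536 × 0.956 = 512
30–44: 2989 × 0.959 = 2866
45–59: 3473 × 0.948 = 3292
60–74: 19208 × 0.92 = 17671
→ [442, 512, 2866, 3292, 17671]
Dependents (band 0–14 + band 60–74) = 442 + 17671 = 18113; working-age = 6670; ratio = 18113/6670 × 100 = 271.6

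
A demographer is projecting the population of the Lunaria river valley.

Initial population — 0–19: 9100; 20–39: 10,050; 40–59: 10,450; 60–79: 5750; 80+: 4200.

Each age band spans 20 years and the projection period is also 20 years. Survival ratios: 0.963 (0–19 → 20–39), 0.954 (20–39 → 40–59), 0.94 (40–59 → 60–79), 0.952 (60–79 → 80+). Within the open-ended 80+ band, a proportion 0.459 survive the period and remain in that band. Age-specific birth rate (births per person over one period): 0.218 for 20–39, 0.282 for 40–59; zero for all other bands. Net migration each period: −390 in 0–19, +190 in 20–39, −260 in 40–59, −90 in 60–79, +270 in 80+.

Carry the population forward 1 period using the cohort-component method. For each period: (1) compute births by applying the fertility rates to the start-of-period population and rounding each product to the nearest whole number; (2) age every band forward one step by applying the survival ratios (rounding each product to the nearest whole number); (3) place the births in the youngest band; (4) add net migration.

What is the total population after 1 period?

40434

Period 1.
Births: 10050 × 0.218 = 2191, 10450 × 0.282 = 2947 ⇒ total 5138
20–39: 9100 × 0.963 = 8763
40–59: 10050 × 0.954 = 9588
60–79: 10450 × 0.94 = 9823
80+: 5750 × 0.952 + 4200 × 0.459 = 5474 + 1928 = 7402
Net migration: 0–19 − 390 → 4748; 20–39 + 190 → 8953; 40–59 − 260 → 9328; 60–79 − 90 → 9733; 80+ + 270 → 7672
End of period: [4748, 8953, 9328, 9733, 7672]
Total after period 1: 4748 + 8953 + 9328 + 9733 + 7672 = 40434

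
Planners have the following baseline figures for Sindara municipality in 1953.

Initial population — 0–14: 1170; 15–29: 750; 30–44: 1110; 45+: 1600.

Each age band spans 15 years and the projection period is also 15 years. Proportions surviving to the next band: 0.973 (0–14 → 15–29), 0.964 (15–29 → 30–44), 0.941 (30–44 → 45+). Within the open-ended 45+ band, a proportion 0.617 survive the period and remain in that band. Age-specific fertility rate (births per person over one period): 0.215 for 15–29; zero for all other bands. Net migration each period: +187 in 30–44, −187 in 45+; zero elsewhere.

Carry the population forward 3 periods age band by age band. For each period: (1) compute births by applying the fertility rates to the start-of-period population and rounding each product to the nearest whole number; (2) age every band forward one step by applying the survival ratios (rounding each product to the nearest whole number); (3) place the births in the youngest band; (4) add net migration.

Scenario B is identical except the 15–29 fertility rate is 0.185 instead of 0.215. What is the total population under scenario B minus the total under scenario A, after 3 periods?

-63

(Bands numbered youngest = 1 to oldest = 4.)
After projecting period 1:
Births: 750 * 0.215 = 161
Band 2: 1170 * 0.973 = 1138
Band 3: 750 * 0.964 = 723
Band 4: 1110 * 0.941 + 1600 * 0.617 = 1045 + 987 = 2032
Net migration: Band 3 + 187 → 910; Band 4 − 187 → 1845
End of period: [161, 1138, 910, 1845]
After projecting period 2:
Births: 1138 * 0.215 = 245
Band 2: 161 * 0.973 = 157
Band 3: 1138 * 0.964 = 1097
Band 4: 910 * 0.941 + 1845 * 0.617 = 856 + 1138 = 1994
Net migration: Band 3 + 187 → 1284; Band 4 − 187 → 1807
End of period: [245, 157, 1284, 1807]
After projecting period 3:
Births: 157 * 0.215 = 34
Band 2: 245 * 0.973 = 238
Band 3: 157 * 0.964 = 151
Band 4: 1284 * 0.941 + 1807 * 0.617 = 1208 + 1115 = 2323
Net migration: Band 3 + 187 → 338; Band 4 − 187 → 2136
End of period: [34, 238, 338, 2136]
Scenario A total after 3 periods: 2746
Scenario B projection —
After projecting period 1:
Births: 750 * 0.185 = 139
Band 2: 1170 * 0.973 = 1138
Band 3: 750 * 0.964 = 723
Band 4: 1110 * 0.941 + 1600 * 0.617 = 1045 + 987 = 2032
Net migration: Band 3 + 187 → 910; Band 4 − 187 → 1845
End of period: [139, 1138, 910, 1845]
After projecting period 2:
Births: 1138 * 0.185 = 211
Band 2: 139 * 0.973 = 135
Band 3: 1138 * 0.964 = 1097
Band 4: 910 * 0.941 + 1845 * 0.617 = 856 + 1138 = 1994
Net migration: Band 3 + 187 → 1284; Band 4 − 187 → 1807
End of period: [211, 135, 1284, 1807]
After projecting period 3:
Births: 135 * 0.185 = 25
Band 2: 211 * 0.973 = 205
Band 3: 135 * 0.964 = 130
Band 4: 1284 * 0.941 + 1807 * 0.617 = 1208 + 1115 = 2323
Net migration: Band 3 + 187 → 317; Band 4 − 187 → 2136
End of period: [25, 205, 317, 2136]
Scenario B total after 3 periods: 2683
Difference B − A = 2683 − 2746 = -63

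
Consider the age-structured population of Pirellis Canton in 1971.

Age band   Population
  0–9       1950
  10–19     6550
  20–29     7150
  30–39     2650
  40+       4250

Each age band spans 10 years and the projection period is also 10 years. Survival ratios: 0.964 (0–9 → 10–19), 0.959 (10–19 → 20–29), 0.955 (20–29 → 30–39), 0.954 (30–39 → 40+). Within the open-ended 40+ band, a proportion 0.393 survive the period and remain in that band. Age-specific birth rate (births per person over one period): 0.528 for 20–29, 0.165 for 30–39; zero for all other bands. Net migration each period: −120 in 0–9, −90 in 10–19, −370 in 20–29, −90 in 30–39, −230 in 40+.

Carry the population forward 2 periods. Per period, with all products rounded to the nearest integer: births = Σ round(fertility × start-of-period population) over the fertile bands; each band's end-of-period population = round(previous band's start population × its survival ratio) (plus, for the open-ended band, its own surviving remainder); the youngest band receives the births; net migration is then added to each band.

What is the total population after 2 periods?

Let band 1 be 0–9 through band 5 = 40+.
[period 1]
Births: 7150 * 0.528 = 3775 ; 2650 * 0.165 = 437 → total 4212
Band 2: 1950 * 0.964 = 1880
Band 3: 6550 * 0.959 = 6281
Band 4: 7150 * 0.955 = 6828
Band 5: 2650 * 0.954 + 4250 * 0.393 = 2528 + 1670 = 4198
Net migration: Band 1 − 120 → 4092; Band 2 − 90 → 1790; Band 3 − 370 → 5911; Band 4 − 90 → 6738; Band 5 − 230 → 3968
Giving 4092 / 1790 / 5911 / 6738 / 3968.
[period 2]
Births: 5911 * 0.528 = 3121 ; 6738 * 0.165 = 1112 → total 4233
Band 2: 4092 * 0.964 = 3945
Band 3: 1790 * 0.959 = 1717
Band 4: 5911 * 0.955 = 5645
Band 5: 6738 * 0.954 + 3968 * 0.393 = 6428 + 1559 = 7987
Net migration: Band 1 − 120 → 4113; Band 2 − 90 → 3855; Band 3 − 370 → 1347; Band 4 − 90 → 5555; Band 5 − 230 → 7757
Giving 4113 / 3855 / 1347 / 5555 / 7757.
Total after period 2: 4113 + 3855 + 1347 + 5555 + 7757 = 22627

22627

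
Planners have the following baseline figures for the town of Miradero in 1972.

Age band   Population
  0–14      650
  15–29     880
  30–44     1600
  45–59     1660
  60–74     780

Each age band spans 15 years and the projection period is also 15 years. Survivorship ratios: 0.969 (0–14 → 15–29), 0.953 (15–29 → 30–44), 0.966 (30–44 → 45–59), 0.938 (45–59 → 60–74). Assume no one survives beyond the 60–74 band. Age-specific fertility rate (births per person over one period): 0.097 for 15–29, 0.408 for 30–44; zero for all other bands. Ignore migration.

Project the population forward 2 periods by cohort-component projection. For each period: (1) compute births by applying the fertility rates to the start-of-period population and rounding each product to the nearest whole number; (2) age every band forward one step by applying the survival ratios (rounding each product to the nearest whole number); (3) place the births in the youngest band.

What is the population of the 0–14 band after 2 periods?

403

Numbering the groups 1..5 from youngest to oldest:
Period 1.
Births: 880 × 0.097 = 85  |  1600 × 0.408 = 653 ⇒ total 738
Group 2: 650 × 0.969 = 630
Group 3: 880 × 0.953 = 839
Group 4: 1600 × 0.966 = 1546
Group 5: 1660 × 0.938 = 1557
End of period: [738, 630, 839, 1546, 1557]
Period 2.
Births: 630 × 0.097 = 61  |  839 × 0.408 = 342 ⇒ total 403
Group 2: 738 × 0.969 = 715
Group 3: 630 × 0.953 = 600
Group 4: 839 × 0.966 = 810
Group 5: 1546 × 0.938 = 1450
End of period: [403, 715, 600, 810, 1450]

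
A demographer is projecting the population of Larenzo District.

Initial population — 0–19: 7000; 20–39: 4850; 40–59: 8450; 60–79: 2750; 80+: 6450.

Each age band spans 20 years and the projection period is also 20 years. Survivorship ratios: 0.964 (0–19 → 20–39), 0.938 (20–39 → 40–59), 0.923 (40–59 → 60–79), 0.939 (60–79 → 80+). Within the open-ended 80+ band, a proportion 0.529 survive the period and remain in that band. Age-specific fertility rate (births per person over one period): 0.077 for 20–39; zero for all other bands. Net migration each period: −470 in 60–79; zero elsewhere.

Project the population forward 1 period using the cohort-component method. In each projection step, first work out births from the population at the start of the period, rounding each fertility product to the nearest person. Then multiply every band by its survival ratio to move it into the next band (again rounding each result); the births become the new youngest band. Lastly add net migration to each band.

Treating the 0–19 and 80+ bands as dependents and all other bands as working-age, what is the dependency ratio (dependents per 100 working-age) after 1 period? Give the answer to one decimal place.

Call the groups 1 to 5, youngest first.
After projecting period 1:
Births: 4850 × 0.077 = 373
Group 2: 7000 × 0.964 = 6748
Group 3: 4850 × 0.938 = 4549
Group 4: 8450 × 0.923 = 7799
Group 5: 2750 × 0.939 + 6450 × 0.529 = 2582 + 3412 = 5994
Net migration: Group 4 − 470 → 7329
→ [373, 6748, 4549, 7329, 5994]
Dependents (band 0–19 + band 80+) = 373 + 5994 = 6367; working-age = 18626; ratio = 6367/18626 × 100 = 34.2

34.2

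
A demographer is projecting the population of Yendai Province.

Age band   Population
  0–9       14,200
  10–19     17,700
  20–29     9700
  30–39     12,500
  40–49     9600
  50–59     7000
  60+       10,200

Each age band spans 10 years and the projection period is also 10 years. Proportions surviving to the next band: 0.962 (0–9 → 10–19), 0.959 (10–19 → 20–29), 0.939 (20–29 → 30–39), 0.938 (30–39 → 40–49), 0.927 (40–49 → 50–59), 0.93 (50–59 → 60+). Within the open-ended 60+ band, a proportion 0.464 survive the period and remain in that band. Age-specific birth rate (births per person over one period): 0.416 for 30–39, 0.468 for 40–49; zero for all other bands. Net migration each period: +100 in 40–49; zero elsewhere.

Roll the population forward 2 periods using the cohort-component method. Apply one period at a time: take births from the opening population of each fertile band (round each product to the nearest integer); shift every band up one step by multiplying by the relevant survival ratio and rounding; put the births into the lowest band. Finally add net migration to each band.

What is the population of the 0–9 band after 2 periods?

After projecting period 1:
Births: 12500 × 0.416 = 5200  |  9600 × 0.468 = 4493 — total 9693
10–19: 14200 × 0.962 = 13660
20–29: 17700 × 0.959 = 16974
30–39: 9700 × 0.939 = 9108
40–49: 12500 × 0.938 = 11725
50–59: 9600 × 0.927 = 8899
60+: 7000 × 0.93 + 10200 × 0.464 = 6510 + 4733 = 11243
Net migration: 40–49 + 100 → 11825
→ [9693, 13660, 16974, 9108, 11825, 8899, 11243]
After projecting period 2:
Births: 9108 × 0.416 = 3789  |  11825 × 0.468 = 5534 — total 9323
10–19: 9693 × 0.962 = 9325
20–29: 13660 × 0.959 = 13100
30–39: 16974 × 0.939 = 15939
40–49: 9108 × 0.938 = 8543
50–59: 11825 × 0.927 = 10962
60+: 8899 × 0.93 + 11243 × 0.464 = 8276 + 5217 = 13493
Net migration: 40–49 + 100 → 8643
→ [9323, 9325, 13100, 15939, 8643, 10962, 13493]

9323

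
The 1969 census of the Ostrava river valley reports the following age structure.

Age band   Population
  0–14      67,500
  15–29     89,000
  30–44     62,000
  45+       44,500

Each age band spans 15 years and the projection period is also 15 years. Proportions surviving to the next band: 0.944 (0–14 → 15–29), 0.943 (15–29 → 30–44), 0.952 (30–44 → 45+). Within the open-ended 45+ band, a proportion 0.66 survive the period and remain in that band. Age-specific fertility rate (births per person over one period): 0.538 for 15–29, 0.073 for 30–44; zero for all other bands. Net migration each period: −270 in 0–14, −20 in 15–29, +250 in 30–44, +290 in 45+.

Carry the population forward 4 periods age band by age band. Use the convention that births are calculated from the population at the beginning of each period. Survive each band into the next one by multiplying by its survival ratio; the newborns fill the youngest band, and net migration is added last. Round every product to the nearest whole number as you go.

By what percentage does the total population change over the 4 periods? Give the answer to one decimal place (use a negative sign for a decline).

-11.9

Period 1:
Births: 89000 × 0.538 = 47882, 62000 × 0.073 = 4526 ⇒ total 52408
15–29: 67500 × 0.944 = 63720
30–44: 89000 × 0.943 = 83927
45+: 62000 × 0.952 + 44500 × 0.66 = 59024 + 29370 = 88394
Net migration: 0–14 − 270 → 52138; 15–29 − 20 → 63700; 30–44 + 250 → 84177; 45+ + 290 → 88684
Giving 52138 / 63700 / 84177 / 88684.
Period 2:
Births: 63700 × 0.538 = 34271, 84177 × 0.073 = 6145 ⇒ total 40416
15–29: 52138 × 0.944 = 49218
30–44: 63700 × 0.943 = 60069
45+: 84177 × 0.952 + 88684 × 0.66 = 80137 + 58531 = 138668
Net migration: 0–14 − 270 → 40146; 15–29 − 20 → 49198; 30–44 + 250 → 60319; 45+ + 290 → 138958
Giving 40146 / 49198 / 60319 / 138958.
Period 3:
Births: 49198 × 0.538 = 26469, 60319 × 0.073 = 4403 ⇒ total 30872
15–29: 40146 × 0.944 = 37898
30–44: 49198 × 0.943 = 46394
45+: 60319 × 0.952 + 138958 × 0.66 = 57424 + 91712 = 149136
Net migration: 0–14 − 270 → 30602; 15–29 − 20 → 37878; 30–44 + 250 → 46644; 45+ + 290 → 149426
Giving 30602 / 37878 / 46644 / 149426.
Period 4:
Births: 37878 × 0.538 = 20378, 46644 × 0.073 = 3405 ⇒ total 23783
15–29: 30602 × 0.944 = 28888
30–44: 37878 × 0.943 = 35719
45+: 46644 × 0.952 + 149426 × 0.66 = 44405 + 98621 = 143026
Net migration: 0–14 − 270 → 23513; 15–29 − 20 → 28868; 30–44 + 250 → 35969; 45+ + 290 → 143316
Giving 23513 / 28868 / 35969 / 143316.
Total: 263000 → 231666; change = -31334; percentage change = -11.9%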